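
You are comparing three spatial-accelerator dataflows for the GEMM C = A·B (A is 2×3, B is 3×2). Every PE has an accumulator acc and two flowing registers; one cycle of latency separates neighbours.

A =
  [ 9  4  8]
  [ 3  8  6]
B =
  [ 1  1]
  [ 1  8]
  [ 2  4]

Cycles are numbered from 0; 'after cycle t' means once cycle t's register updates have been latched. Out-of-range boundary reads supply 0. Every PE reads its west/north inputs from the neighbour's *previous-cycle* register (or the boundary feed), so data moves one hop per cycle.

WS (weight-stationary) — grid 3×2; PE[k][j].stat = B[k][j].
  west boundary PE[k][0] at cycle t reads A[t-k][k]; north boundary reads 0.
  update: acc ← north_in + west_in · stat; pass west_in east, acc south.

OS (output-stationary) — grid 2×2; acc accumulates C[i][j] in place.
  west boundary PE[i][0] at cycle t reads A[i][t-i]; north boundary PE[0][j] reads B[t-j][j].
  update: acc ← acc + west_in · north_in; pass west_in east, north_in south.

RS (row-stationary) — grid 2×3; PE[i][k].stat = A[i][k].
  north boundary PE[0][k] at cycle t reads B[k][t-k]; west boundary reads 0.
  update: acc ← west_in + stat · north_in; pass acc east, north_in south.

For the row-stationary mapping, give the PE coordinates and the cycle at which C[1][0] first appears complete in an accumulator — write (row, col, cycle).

(row, col, cycle) = (1, 2, 3)

RS — PE[1][2] is where C[1][0] collects:
  [0] (1,2) acc=0 (h:0 v:0)
  [1] (1,2) acc=0 (h:0 v:0)
  [2] (1,2) acc=0 (h:0 v:0)
  [3] (1,2) acc=23 (h:23 v:2)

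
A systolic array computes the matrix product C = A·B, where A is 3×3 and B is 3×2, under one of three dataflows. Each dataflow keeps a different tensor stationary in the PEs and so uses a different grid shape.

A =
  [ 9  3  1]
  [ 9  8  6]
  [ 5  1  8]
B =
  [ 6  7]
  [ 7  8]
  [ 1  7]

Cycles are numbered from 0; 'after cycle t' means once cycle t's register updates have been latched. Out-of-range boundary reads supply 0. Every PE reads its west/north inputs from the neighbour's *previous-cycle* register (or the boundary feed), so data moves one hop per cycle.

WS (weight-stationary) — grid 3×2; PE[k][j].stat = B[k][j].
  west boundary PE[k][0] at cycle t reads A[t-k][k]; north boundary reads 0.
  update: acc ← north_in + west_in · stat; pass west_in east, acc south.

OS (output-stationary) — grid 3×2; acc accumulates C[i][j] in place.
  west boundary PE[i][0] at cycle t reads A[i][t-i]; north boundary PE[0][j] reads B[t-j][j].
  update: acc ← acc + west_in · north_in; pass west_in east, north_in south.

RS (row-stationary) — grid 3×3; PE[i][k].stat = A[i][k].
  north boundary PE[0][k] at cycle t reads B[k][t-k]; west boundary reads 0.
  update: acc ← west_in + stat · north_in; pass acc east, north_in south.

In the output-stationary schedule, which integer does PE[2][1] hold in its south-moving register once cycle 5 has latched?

OS on a 3×2 grid — tracing PE[2][1] and its feeders:
  0: (1,1).acc=0  regs=<0,0>
  0: (2,0).acc=0  regs=<0,0>
  0: (2,1).acc=0  regs=<0,0>
  1: (1,1).acc=0  regs=<0,0>
  1: (2,0).acc=0  regs=<0,0>
  1: (2,1).acc=0  regs=<0,0>
  2: (1,1).acc=63  regs=<9,7>
  2: (2,0).acc=30  regs=<5,6>
  2: (2,1).acc=0  regs=<0,0>
  3: (1,1).acc=127  regs=<8,8>
  3: (2,0).acc=37  regs=<1,7>
  3: (2,1).acc=35  regs=<5,7>
  4: (1,1).acc=169  regs=<6,7>
  4: (2,0).acc=45  regs=<8,1>
  4: (2,1).acc=43  regs=<1,8>
  5: (1,1).acc=169  regs=<0,0>
  5: (2,0).acc=45  regs=<0,0>
  5: (2,1).acc=99  regs=<8,7>

register = 7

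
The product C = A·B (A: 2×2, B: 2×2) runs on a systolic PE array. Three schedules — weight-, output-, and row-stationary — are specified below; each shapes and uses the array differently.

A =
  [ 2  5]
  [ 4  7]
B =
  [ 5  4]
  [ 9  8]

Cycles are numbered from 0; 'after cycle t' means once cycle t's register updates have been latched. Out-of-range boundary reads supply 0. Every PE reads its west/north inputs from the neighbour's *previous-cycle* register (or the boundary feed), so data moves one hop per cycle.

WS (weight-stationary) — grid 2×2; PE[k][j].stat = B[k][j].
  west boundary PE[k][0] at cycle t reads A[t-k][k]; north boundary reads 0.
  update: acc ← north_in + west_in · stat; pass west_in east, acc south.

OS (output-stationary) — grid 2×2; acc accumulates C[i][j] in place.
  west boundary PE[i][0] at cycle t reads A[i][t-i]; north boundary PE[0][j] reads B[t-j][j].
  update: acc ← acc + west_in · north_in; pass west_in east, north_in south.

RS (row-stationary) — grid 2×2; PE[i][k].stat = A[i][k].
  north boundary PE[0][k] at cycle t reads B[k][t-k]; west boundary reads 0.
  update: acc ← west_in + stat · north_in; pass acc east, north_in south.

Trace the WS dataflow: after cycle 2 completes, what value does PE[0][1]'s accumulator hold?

WS on a 2×2 grid — tracing PE[0][1] and its feeders:
  after 0 — PE[0][0] acc=10, pass-E 2, pass-S 10
  after 0 — PE[0][1] acc=0, pass-E 0, pass-S 0
  after 1 — PE[0][0] acc=20, pass-E 4, pass-S 20
  after 1 — PE[0][1] acc=8, pass-E 2, pass-S 8
  after 2 — PE[0][0] acc=0, pass-E 0, pass-S 0
  after 2 — PE[0][1] acc=16, pass-E 4, pass-S 16

PE[0][1].acc = 16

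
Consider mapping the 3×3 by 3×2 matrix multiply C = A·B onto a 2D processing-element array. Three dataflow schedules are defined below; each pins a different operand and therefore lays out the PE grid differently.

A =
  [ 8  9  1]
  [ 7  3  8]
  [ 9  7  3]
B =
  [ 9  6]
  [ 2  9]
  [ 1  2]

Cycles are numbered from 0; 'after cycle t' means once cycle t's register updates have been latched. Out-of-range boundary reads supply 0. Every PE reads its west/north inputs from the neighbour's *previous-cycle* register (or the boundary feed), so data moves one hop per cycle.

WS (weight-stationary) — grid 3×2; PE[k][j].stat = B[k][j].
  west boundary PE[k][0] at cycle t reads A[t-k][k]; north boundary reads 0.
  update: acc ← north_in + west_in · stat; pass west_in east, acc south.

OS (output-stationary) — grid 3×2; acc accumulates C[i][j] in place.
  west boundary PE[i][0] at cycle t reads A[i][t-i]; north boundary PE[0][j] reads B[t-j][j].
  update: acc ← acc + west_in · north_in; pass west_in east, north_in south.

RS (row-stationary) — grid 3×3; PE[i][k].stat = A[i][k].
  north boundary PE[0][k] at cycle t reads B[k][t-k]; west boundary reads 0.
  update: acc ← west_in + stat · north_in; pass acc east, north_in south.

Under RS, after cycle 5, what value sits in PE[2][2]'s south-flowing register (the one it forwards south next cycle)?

RS (3×3). Following PE[2][2] plus its west/north inputs:
  t=0 PE[1][2]: acc=0 h=0 v=0
  t=0 PE[2][1]: acc=0 h=0 v=0
  t=0 PE[2][2]: acc=0 h=0 v=0
  t=1 PE[1][2]: acc=0 h=0 v=0
  t=1 PE[2][1]: acc=0 h=0 v=0
  t=1 PE[2][2]: acc=0 h=0 v=0
  t=2 PE[1][2]: acc=0 h=0 v=0
  t=2 PE[2][1]: acc=0 h=0 v=0
  t=2 PE[2][2]: acc=0 h=0 v=0
  t=3 PE[1][2]: acc=77 h=77 v=1
  t=3 PE[2][1]: acc=95 h=95 v=2
  t=3 PE[2][2]: acc=0 h=0 v=0
  t=4 PE[1][2]: acc=85 h=85 v=2
  t=4 PE[2][1]: acc=117 h=117 v=9
  t=4 PE[2][2]: acc=98 h=98 v=1
  t=5 PE[1][2]: acc=0 h=0 v=0
  t=5 PE[2][1]: acc=0 h=0 v=0
  t=5 PE[2][2]: acc=123 h=123 v=2

register = 2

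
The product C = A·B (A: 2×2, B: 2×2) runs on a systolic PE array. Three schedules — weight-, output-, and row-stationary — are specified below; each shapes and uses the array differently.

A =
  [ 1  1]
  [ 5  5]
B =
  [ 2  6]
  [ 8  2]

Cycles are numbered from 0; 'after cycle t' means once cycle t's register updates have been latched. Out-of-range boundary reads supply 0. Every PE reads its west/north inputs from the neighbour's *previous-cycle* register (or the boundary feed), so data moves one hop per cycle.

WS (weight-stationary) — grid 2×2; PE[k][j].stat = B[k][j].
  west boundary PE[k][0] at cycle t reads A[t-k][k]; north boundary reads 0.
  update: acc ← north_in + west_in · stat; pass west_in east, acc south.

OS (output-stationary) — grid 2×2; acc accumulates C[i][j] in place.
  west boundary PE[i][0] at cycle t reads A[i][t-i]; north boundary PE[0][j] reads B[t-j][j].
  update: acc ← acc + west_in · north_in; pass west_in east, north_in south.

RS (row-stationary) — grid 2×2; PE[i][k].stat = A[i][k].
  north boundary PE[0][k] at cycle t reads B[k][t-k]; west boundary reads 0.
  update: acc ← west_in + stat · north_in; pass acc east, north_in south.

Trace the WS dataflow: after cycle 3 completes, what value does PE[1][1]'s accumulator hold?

Tracing WS — 2×2 array, target PE[1][1]:
  after 0 — PE[0][1] acc=0, pass-E 0, pass-S 0
  after 0 — PE[1][0] acc=0, pass-E 0, pass-S 0
  after 0 — PE[1][1] acc=0, pass-E 0, pass-S 0
  after 1 — PE[0][1] acc=6, pass-E 1, pass-S 6
  after 1 — PE[1][0] acc=10, pass-E 1, pass-S 10
  after 1 — PE[1][1] acc=0, pass-E 0, pass-S 0
  after 2 — PE[0][1] acc=30, pass-E 5, pass-S 30
  after 2 — PE[1][0] acc=50, pass-E 5, pass-S 50
  after 2 — PE[1][1] acc=8, pass-E 1, pass-S 8
  after 3 — PE[0][1] acc=0, pass-E 0, pass-S 0
  after 3 — PE[1][0] acc=0, pass-E 0, pass-S 0
  after 3 — PE[1][1] acc=40, pass-E 5, pass-S 40

PE[1][1].acc = 40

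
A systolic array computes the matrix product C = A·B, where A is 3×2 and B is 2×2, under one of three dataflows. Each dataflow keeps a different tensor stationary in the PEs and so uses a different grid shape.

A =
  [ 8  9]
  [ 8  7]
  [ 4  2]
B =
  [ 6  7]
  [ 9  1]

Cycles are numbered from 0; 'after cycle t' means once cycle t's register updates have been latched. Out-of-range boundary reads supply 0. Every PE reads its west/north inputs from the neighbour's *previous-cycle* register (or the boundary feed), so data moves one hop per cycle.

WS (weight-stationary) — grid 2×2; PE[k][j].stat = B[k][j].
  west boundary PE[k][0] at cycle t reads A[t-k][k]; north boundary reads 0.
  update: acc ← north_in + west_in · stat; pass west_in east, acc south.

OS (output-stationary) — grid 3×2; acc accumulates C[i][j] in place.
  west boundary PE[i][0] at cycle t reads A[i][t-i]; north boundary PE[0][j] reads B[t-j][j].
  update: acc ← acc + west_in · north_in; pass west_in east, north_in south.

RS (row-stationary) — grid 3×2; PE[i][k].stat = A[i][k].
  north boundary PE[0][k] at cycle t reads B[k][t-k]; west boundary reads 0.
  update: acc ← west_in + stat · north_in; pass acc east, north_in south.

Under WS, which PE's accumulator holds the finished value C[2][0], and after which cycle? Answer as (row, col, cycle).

WS — PE[1][0] is where C[2][0] collects:
  after 0 — PE[1][0] acc=0, pass-E 0, pass-S 0
  after 1 — PE[1][0] acc=129, pass-E 9, pass-S 129
  after 2 — PE[1][0] acc=111, pass-E 7, pass-S 111
  after 3 — PE[1][0] acc=42, pass-E 2, pass-S 42

(row, col, cycle) = (1, 0, 3)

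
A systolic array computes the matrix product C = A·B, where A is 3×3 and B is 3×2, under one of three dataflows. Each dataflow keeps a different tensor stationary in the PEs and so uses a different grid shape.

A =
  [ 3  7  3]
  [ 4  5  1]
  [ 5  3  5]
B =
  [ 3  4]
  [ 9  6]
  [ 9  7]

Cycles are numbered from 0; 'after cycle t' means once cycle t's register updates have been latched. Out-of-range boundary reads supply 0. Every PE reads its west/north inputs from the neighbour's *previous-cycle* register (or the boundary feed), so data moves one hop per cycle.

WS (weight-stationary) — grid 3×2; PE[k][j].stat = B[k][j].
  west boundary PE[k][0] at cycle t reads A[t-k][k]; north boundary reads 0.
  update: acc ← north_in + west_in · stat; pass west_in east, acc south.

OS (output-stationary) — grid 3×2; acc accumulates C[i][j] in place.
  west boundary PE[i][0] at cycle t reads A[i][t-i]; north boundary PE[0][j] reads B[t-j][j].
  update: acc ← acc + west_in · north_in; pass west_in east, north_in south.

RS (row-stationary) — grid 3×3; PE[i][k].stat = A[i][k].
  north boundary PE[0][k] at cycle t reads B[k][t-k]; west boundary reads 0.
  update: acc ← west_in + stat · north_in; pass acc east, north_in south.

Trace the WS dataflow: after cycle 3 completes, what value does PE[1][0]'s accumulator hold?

PE[1][0].acc = 42

WS on a 3×2 grid — tracing PE[1][0] and its feeders:
  c0 r0c0: 9 / 3 / 9
  c0 r1c0: 0 / 0 / 0
  c1 r0c0: 12 / 4 / 12
  c1 r1c0: 72 / 7 / 72
  c2 r0c0: 15 / 5 / 15
  c2 r1c0: 57 / 5 / 57
  c3 r0c0: 0 / 0 / 0
  c3 r1c0: 42 / 3 / 42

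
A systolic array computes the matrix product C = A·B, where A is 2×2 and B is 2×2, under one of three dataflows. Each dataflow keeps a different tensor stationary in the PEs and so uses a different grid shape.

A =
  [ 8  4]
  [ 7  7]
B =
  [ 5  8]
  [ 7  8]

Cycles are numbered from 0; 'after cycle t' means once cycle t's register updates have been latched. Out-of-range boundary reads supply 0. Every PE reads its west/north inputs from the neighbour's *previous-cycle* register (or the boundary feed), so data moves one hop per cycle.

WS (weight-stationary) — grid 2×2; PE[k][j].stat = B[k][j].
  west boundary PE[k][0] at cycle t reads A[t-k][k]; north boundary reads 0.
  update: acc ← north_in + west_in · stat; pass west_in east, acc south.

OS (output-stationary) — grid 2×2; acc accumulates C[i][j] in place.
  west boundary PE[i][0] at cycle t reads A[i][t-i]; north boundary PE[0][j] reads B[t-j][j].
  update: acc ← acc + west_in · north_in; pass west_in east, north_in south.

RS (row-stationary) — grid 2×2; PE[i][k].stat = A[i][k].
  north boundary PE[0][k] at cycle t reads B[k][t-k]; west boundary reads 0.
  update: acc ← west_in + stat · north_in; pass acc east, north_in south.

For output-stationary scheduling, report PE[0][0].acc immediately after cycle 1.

PE[0][0].acc = 68

OS 2×2: PE[0][0] cycle-by-cycle (with neighbour feeds):
  0: (0,0).acc=40  regs=<8,5>
  1: (0,0).acc=68  regs=<4,7>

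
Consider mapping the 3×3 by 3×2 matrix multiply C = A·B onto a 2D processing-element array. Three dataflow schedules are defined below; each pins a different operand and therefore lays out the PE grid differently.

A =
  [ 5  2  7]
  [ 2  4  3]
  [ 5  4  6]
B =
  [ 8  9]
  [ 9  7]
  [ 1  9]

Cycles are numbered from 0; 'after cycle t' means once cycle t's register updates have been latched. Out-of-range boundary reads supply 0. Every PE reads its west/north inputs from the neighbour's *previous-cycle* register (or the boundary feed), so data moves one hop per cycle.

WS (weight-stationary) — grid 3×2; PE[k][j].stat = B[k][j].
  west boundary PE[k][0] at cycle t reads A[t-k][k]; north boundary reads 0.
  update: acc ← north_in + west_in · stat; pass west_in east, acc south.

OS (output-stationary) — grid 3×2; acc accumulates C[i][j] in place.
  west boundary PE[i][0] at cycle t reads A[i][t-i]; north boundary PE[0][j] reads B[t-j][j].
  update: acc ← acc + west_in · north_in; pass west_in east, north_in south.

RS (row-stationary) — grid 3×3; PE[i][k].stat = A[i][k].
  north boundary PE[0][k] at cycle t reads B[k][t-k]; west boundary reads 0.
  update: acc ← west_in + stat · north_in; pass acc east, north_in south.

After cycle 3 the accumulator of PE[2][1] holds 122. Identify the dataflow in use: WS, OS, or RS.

— WS: 3×2; PE[2][1] trace:
  after 0 — PE[2][1] acc=0, pass-E 0, pass-S 0
  after 1 — PE[2][1] acc=0, pass-E 0, pass-S 0
  after 2 — PE[2][1] acc=0, pass-E 0, pass-S 0
  after 3 — PE[2][1] acc=122, pass-E 7, pass-S 122
— OS: 3×2; PE[2][1] trace:
  after 0 — PE[2][1] acc=0, pass-E 0, pass-S 0
  after 1 — PE[2][1] acc=0, pass-E 0, pass-S 0
  after 2 — PE[2][1] acc=0, pass-E 0, pass-S 0
  after 3 — PE[2][1] acc=45, pass-E 5, pass-S 9
— RS: 3×3; PE[2][1] trace:
  after 0 — PE[2][1] acc=0, pass-E 0, pass-S 0
  after 1 — PE[2][1] acc=0, pass-E 0, pass-S 0
  after 2 — PE[2][1] acc=0, pass-E 0, pass-S 0
  after 3 — PE[2][1] acc=76, pass-E 76, pass-S 9

dataflow = WS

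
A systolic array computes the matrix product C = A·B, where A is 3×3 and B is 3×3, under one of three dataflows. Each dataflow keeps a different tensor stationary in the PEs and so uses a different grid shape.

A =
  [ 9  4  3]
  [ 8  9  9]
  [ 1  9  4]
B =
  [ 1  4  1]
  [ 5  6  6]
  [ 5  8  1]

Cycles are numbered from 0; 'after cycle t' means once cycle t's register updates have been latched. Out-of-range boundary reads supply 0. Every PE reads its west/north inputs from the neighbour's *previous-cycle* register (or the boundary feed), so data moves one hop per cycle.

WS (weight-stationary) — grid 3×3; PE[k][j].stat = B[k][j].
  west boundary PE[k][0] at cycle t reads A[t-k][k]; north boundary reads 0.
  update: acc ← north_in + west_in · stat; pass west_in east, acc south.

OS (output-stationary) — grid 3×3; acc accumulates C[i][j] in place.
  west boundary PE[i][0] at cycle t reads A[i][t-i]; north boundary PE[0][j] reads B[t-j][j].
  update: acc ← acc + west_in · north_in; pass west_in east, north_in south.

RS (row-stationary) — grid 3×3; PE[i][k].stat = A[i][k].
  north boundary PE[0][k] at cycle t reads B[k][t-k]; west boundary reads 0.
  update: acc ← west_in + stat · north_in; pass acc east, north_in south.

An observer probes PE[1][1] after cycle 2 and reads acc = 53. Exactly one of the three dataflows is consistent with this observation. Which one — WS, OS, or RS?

dataflow = RS

WS [3×3] PE[1][1] across cycles:
  after 0 — PE[1][1] acc=0, pass-E 0, pass-S 0
  after 1 — PE[1][1] acc=0, pass-E 0, pass-S 0
  after 2 — PE[1][1] acc=60, pass-E 4, pass-S 60
OS [3×3] PE[1][1] across cycles:
  after 0 — PE[1][1] acc=0, pass-E 0, pass-S 0
  after 1 — PE[1][1] acc=0, pass-E 0, pass-S 0
  after 2 — PE[1][1] acc=32, pass-E 8, pass-S 4
RS [3×3] PE[1][1] across cycles:
  after 0 — PE[1][1] acc=0, pass-E 0, pass-S 0
  after 1 — PE[1][1] acc=0, pass-E 0, pass-S 0
  after 2 — PE[1][1] acc=53, pass-E 53, pass-S 5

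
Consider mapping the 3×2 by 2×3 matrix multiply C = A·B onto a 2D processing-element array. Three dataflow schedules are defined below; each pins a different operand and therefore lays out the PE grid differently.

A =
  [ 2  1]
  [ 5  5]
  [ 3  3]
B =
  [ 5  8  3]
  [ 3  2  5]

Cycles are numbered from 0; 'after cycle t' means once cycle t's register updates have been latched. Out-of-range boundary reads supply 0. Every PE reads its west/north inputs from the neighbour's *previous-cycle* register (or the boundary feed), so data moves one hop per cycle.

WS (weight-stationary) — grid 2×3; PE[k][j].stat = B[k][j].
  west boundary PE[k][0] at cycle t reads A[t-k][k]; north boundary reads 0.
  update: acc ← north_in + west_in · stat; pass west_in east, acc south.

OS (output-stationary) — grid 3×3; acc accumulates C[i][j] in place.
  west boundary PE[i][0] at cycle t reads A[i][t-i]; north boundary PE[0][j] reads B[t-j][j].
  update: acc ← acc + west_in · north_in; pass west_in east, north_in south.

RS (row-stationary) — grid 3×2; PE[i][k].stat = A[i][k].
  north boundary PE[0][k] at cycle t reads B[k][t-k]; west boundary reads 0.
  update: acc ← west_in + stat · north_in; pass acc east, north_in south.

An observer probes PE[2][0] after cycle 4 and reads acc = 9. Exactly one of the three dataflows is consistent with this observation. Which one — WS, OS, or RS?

dataflow = RS

— WS: 2×3 array has no PE[2][0].
OS [3×3] PE[2][0] across cycles:
  step 0 · PE2,0: acc=0; fwd→0 fwd↓0
  step 1 · PE2,0: acc=0; fwd→0 fwd↓0
  step 2 · PE2,0: acc=15; fwd→3 fwd↓5
  step 3 · PE2,0: acc=24; fwd→3 fwd↓3
  step 4 · PE2,0: acc=24; fwd→0 fwd↓0
RS [3×2] PE[2][0] across cycles:
  step 0 · PE2,0: acc=0; fwd→0 fwd↓0
  step 1 · PE2,0: acc=0; fwd→0 fwd↓0
  step 2 · PE2,0: acc=15; fwd→15 fwd↓5
  step 3 · PE2,0: acc=24; fwd→24 fwd↓8
  step 4 · PE2,0: acc=9; fwd→9 fwd↓3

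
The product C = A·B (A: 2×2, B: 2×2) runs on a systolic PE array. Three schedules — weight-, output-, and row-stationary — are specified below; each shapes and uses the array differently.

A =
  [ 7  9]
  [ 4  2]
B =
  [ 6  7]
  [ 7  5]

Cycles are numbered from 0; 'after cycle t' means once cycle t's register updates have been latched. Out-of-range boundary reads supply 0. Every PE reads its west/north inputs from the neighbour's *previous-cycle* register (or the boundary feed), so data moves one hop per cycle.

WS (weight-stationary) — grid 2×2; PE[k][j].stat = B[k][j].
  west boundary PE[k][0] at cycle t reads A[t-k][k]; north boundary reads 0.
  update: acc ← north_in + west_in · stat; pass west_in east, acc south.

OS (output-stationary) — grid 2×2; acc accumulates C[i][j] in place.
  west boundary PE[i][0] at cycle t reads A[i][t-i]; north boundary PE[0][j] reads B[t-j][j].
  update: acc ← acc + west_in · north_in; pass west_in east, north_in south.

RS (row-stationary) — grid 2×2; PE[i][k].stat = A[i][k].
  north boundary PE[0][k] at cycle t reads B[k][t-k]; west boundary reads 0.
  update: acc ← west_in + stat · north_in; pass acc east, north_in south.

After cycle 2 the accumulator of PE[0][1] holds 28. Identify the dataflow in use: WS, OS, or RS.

dataflow = WS

WS [2×2] PE[0][1] across cycles:
  [0] (0,1) acc=0 (h:0 v:0)
  [1] (0,1) acc=49 (h:7 v:49)
  [2] (0,1) acc=28 (h:4 v:28)
OS [2×2] PE[0][1] across cycles:
  [0] (0,1) acc=0 (h:0 v:0)
  [1] (0,1) acc=49 (h:7 v:7)
  [2] (0,1) acc=94 (h:9 v:5)
RS [2×2] PE[0][1] across cycles:
  [0] (0,1) acc=0 (h:0 v:0)
  [1] (0,1) acc=105 (h:105 v:7)
  [2] (0,1) acc=94 (h:94 v:5)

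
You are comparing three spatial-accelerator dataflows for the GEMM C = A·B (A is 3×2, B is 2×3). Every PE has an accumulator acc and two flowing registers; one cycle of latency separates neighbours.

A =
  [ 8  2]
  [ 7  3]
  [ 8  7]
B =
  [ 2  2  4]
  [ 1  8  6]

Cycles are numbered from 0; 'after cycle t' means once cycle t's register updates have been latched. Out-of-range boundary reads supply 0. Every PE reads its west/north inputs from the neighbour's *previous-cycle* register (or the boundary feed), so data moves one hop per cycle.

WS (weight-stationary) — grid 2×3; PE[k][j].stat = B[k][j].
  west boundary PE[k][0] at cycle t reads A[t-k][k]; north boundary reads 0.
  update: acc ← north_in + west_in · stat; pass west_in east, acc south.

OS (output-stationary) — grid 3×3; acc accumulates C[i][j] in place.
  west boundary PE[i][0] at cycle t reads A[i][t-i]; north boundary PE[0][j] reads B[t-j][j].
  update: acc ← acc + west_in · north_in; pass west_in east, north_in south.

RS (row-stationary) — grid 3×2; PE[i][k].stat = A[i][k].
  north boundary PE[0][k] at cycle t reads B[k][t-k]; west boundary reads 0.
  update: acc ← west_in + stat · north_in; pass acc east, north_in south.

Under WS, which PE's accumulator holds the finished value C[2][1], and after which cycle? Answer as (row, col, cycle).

(row, col, cycle) = (1, 1, 4)

Under WS, C[2][1] lands at PE[1][1]:
  after 0 — PE[1][1] acc=0, pass-E 0, pass-S 0
  after 1 — PE[1][1] acc=0, pass-E 0, pass-S 0
  after 2 — PE[1][1] acc=32, pass-E 2, pass-S 32
  after 3 — PE[1][1] acc=38, pass-E 3, pass-S 38
  after 4 — PE[1][1] acc=72, pass-E 7, pass-S 72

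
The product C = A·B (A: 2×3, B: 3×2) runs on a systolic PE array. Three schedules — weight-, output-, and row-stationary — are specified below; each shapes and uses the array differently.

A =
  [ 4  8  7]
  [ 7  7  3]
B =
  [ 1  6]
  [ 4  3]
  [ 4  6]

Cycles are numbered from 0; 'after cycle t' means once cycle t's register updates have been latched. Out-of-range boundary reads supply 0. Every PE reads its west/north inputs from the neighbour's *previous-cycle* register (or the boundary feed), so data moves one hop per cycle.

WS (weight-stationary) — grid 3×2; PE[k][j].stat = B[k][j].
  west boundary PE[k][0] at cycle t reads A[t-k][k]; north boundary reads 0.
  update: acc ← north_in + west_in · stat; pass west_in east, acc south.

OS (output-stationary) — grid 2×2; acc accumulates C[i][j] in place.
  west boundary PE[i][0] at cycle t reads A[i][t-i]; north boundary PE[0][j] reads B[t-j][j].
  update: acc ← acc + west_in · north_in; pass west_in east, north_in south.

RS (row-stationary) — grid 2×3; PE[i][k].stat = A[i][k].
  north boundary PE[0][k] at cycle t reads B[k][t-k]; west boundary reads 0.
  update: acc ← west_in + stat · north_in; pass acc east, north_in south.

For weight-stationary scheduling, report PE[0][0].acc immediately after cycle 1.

PE[0][0].acc = 7

WS on a 3×2 grid — tracing PE[0][0] and its feeders:
  [0] (0,0) acc=4 (h:4 v:4)
  [1] (0,0) acc=7 (h:7 v:7)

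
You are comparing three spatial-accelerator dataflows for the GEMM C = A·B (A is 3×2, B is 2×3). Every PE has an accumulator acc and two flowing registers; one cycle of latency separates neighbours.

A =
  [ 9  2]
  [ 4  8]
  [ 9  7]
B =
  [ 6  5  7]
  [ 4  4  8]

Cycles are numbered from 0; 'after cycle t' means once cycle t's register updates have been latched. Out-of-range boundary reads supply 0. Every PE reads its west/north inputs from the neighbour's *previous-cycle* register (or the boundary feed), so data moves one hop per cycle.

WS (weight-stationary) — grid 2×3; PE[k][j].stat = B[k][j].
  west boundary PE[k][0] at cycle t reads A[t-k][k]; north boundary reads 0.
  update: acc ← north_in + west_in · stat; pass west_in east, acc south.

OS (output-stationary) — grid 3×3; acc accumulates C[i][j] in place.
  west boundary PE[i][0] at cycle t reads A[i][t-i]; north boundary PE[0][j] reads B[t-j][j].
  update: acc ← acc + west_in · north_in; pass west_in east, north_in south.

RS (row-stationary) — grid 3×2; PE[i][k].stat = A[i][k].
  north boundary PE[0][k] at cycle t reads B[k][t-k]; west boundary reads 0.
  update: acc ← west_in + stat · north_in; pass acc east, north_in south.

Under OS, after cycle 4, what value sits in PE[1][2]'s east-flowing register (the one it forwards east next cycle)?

register = 8

OS 3×3: PE[1][2] cycle-by-cycle (with neighbour feeds):
  0: (0,2).acc=0  regs=<0,0>
  0: (1,1).acc=0  regs=<0,0>
  0: (1,2).acc=0  regs=<0,0>
  1: (0,2).acc=0  regs=<0,0>
  1: (1,1).acc=0  regs=<0,0>
  1: (1,2).acc=0  regs=<0,0>
  2: (0,2).acc=63  regs=<9,7>
  2: (1,1).acc=20  regs=<4,5>
  2: (1,2).acc=0  regs=<0,0>
  3: (0,2).acc=79  regs=<2,8>
  3: (1,1).acc=52  regs=<8,4>
  3: (1,2).acc=28  regs=<4,7>
  4: (0,2).acc=79  regs=<0,0>
  4: (1,1).acc=52  regs=<0,0>
  4: (1,2).acc=92  regs=<8,8>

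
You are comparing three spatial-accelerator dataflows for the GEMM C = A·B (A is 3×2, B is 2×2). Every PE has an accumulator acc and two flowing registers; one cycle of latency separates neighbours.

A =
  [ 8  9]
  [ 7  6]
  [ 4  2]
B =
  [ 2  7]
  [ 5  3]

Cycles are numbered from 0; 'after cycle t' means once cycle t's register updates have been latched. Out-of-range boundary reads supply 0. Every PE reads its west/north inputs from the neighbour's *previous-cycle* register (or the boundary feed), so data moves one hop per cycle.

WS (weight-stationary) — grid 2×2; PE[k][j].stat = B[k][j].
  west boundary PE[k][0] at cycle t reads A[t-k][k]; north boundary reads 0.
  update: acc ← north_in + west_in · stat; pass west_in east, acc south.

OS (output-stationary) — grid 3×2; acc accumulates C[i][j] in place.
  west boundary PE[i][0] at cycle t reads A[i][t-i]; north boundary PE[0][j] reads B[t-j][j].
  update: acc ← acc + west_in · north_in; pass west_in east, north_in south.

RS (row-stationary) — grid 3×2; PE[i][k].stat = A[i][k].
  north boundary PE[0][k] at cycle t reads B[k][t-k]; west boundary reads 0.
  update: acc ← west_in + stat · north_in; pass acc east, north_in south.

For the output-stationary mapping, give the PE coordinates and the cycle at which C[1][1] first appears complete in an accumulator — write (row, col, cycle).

(row, col, cycle) = (1, 1, 3)

OS: C[1][1] accumulates in PE[1][1]:
  after 0 — PE[1][1] acc=0, pass-E 0, pass-S 0
  after 1 — PE[1][1] acc=0, pass-E 0, pass-S 0
  after 2 — PE[1][1] acc=49, pass-E 7, pass-S 7
  after 3 — PE[1][1] acc=67, pass-E 6, pass-S 3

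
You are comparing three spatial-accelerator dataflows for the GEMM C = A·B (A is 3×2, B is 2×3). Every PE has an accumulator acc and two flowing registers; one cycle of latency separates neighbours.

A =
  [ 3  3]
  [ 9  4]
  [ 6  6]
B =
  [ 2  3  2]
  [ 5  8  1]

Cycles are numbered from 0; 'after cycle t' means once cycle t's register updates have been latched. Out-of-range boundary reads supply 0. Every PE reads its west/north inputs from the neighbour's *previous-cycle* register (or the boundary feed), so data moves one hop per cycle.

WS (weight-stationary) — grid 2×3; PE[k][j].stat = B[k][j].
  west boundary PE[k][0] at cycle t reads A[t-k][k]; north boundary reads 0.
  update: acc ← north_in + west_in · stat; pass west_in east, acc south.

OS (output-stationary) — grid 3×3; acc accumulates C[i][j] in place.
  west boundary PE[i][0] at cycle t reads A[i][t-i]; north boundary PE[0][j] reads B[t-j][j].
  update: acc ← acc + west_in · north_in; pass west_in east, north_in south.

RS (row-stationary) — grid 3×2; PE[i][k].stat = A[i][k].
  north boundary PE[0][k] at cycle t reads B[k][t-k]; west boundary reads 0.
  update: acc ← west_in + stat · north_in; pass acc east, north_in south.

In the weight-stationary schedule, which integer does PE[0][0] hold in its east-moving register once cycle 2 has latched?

register = 6

Tracing WS — 2×3 array, target PE[0][0]:
  cycle 0: PE[0][0] → acc 6, east 3, south 6
  cycle 1: PE[0][0] → acc 18, east 9, south 18
  cycle 2: PE[0][0] → acc 12, east 6, south 12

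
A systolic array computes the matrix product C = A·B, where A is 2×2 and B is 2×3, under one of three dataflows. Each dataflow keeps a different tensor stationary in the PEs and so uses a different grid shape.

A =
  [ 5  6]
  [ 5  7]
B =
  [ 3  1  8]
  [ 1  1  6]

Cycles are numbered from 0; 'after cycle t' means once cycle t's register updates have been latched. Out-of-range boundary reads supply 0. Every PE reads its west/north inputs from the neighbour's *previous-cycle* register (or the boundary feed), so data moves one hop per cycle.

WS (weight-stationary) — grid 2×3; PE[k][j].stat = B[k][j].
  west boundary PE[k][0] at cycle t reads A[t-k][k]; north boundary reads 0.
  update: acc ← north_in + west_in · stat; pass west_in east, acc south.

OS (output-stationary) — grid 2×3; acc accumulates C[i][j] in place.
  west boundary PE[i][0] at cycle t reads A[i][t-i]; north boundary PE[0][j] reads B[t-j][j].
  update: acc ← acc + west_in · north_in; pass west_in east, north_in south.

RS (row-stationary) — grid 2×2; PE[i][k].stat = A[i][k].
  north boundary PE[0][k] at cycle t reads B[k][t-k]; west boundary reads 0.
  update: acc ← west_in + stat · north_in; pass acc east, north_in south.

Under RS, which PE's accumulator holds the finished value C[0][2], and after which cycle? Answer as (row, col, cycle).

RS — PE[0][1] is where C[0][2] collects:
  cycle 0: PE[0][1] → acc 0, east 0, south 0
  cycle 1: PE[0][1] → acc 21, east 21, south 1
  cycle 2: PE[0][1] → acc 11, east 11, south 1
  cycle 3: PE[0][1] → acc 76, east 76, south 6

(row, col, cycle) = (0, 1, 3)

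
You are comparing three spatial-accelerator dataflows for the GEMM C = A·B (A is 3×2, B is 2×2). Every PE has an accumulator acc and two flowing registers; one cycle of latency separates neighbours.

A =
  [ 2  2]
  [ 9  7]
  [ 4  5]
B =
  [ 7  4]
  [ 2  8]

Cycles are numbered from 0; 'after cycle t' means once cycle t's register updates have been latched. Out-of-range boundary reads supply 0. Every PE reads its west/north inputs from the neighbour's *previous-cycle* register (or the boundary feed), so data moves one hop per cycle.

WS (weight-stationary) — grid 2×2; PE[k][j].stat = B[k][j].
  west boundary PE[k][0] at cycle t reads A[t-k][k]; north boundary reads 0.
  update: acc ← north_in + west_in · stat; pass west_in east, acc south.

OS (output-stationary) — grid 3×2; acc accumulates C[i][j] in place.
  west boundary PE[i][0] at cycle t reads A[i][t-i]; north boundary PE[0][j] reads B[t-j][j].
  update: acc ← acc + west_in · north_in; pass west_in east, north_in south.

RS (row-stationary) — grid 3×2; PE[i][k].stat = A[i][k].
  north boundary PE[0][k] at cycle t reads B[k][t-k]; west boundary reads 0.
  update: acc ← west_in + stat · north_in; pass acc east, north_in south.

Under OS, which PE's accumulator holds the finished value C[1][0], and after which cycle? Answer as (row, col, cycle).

Under OS, C[1][0] lands at PE[1][0]:
  [0] (1,0) acc=0 (h:0 v:0)
  [1] (1,0) acc=63 (h:9 v:7)
  [2] (1,0) acc=77 (h:7 v:2)

(row, col, cycle) = (1, 0, 2)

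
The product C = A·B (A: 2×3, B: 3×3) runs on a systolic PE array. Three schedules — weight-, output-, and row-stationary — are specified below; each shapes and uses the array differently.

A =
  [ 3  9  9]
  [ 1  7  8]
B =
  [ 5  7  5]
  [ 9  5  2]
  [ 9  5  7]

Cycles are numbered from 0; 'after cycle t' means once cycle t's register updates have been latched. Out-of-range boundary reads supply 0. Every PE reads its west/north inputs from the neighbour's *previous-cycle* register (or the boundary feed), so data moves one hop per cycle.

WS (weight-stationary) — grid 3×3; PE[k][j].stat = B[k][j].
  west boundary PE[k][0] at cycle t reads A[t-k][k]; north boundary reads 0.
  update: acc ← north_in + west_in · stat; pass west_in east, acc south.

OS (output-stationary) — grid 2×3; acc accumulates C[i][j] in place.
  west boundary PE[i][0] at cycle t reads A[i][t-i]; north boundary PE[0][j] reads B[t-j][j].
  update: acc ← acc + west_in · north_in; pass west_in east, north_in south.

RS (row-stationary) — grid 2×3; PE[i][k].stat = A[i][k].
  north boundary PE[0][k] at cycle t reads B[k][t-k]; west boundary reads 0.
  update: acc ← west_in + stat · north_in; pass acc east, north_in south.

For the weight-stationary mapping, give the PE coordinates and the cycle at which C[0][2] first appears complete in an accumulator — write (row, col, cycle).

Under WS, C[0][2] lands at PE[2][2]:
  c0 r2c2: 0 / 0 / 0
  c1 r2c2: 0 / 0 / 0
  c2 r2c2: 0 / 0 / 0
  c3 r2c2: 0 / 0 / 0
  c4 r2c2: 96 / 9 / 96

(row, col, cycle) = (2, 2, 4)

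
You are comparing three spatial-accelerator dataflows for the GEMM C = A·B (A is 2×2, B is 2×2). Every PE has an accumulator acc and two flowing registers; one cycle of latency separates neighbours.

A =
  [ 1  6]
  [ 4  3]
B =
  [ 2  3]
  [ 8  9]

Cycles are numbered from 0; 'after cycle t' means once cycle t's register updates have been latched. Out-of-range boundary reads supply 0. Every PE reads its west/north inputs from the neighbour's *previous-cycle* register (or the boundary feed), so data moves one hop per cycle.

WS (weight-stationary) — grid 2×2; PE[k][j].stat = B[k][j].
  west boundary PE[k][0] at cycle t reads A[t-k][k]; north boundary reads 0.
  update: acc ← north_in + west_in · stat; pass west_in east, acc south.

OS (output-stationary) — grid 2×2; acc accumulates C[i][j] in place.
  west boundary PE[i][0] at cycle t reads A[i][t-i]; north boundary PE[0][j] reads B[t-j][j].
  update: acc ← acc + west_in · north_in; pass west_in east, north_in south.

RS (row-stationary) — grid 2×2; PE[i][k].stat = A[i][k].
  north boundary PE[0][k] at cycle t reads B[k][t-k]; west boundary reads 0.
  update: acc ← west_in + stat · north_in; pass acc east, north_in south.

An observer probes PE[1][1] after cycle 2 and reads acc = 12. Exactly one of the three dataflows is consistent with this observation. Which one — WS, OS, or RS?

dataflow = OS

Under WS (2×2), PE[1][1]:
  step 0 · PE1,1: acc=0; fwd→0 fwd↓0
  step 1 · PE1,1: acc=0; fwd→0 fwd↓0
  step 2 · PE1,1: acc=57; fwd→6 fwd↓57
Under OS (2×2), PE[1][1]:
  step 0 · PE1,1: acc=0; fwd→0 fwd↓0
  step 1 · PE1,1: acc=0; fwd→0 fwd↓0
  step 2 · PE1,1: acc=12; fwd→4 fwd↓3
Under RS (2×2), PE[1][1]:
  step 0 · PE1,1: acc=0; fwd→0 fwd↓0
  step 1 · PE1,1: acc=0; fwd→0 fwd↓0
  step 2 · PE1,1: acc=32; fwd→32 fwd↓8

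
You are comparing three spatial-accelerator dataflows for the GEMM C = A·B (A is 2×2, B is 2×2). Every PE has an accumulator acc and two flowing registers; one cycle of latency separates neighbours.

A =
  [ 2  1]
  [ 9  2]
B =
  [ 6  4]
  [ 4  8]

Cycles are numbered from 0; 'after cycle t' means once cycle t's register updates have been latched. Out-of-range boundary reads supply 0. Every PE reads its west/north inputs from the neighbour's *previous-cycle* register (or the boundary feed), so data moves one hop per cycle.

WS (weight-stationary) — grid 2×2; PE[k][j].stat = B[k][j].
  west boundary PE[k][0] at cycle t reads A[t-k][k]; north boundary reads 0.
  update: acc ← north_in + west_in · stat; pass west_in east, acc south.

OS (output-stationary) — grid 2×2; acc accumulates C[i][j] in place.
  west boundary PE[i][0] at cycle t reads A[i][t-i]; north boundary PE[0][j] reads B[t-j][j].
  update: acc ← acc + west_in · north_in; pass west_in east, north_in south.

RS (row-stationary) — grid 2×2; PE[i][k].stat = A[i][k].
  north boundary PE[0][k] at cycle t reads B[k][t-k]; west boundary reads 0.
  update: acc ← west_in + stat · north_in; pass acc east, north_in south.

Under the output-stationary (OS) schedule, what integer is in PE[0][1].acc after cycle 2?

PE[0][1].acc = 16

Tracing OS — 2×2 array, target PE[0][1]:
  cycle 0: PE[0][0] → acc 12, east 2, south 6
  cycle 0: PE[0][1] → acc 0, east 0, south 0
  cycle 1: PE[0][0] → acc 16, east 1, south 4
  cycle 1: PE[0][1] → acc 8, east 2, south 4
  cycle 2: PE[0][0] → acc 16, east 0, south 0
  cycle 2: PE[0][1] → acc 16, east 1, south 8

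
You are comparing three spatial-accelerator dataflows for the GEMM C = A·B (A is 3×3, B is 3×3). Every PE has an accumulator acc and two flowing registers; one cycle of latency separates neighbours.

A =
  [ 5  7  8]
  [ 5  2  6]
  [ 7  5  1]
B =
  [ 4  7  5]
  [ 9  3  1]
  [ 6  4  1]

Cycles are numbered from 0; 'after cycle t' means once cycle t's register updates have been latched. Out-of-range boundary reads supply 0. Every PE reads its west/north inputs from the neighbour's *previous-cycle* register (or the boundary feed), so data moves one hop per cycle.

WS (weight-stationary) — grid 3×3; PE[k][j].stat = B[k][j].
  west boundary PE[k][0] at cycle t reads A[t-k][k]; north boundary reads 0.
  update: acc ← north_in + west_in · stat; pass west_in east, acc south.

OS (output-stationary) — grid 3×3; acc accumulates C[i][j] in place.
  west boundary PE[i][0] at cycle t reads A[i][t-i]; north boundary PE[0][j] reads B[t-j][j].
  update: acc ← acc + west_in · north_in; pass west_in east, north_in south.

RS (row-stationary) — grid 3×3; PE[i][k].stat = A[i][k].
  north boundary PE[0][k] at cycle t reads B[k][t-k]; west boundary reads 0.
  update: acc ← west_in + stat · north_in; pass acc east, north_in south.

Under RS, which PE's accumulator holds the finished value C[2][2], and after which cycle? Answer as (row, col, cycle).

RS: C[2][2] accumulates in PE[2][2]:
  @0  [2,2]  acc 0  |  →0  ↓0
  @1  [2,2]  acc 0  |  →0  ↓0
  @2  [2,2]  acc 0  |  →0  ↓0
  @3  [2,2]  acc 0  |  →0  ↓0
  @4  [2,2]  acc 79  |  →79  ↓6
  @5  [2,2]  acc 68  |  →68  ↓4
  @6  [2,2]  acc 41  |  →41  ↓1

(row, col, cycle) = (2, 2, 6)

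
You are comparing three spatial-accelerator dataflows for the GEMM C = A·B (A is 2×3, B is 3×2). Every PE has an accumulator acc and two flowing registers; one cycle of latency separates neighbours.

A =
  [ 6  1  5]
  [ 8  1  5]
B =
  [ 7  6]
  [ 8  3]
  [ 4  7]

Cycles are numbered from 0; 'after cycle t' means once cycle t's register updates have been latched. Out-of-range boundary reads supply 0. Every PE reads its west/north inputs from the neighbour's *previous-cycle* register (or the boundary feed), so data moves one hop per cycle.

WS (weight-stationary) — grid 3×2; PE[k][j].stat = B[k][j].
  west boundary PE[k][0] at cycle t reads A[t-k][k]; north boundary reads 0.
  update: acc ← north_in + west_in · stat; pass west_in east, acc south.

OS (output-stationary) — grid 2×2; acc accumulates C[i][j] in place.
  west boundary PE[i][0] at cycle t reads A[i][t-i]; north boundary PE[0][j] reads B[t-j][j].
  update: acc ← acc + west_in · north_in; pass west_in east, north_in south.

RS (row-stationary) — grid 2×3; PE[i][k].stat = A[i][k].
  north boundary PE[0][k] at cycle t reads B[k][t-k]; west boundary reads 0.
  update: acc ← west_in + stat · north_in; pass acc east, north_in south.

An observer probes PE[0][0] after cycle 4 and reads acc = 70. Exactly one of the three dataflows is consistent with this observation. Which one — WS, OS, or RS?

dataflow = OS

WS [3×2] PE[0][0] across cycles:
  step 0 · PE0,0: acc=42; fwd→6 fwd↓42
  step 1 · PE0,0: acc=56; fwd→8 fwd↓56
  step 2 · PE0,0: acc=0; fwd→0 fwd↓0
  step 3 · PE0,0: acc=0; fwd→0 fwd↓0
  step 4 · PE0,0: acc=0; fwd→0 fwd↓0
OS [2×2] PE[0][0] across cycles:
  step 0 · PE0,0: acc=42; fwd→6 fwd↓7
  step 1 · PE0,0: acc=50; fwd→1 fwd↓8
  step 2 · PE0,0: acc=70; fwd→5 fwd↓4
  step 3 · PE0,0: acc=70; fwd→0 fwd↓0
  step 4 · PE0,0: acc=70; fwd→0 fwd↓0
RS [2×3] PE[0][0] across cycles:
  step 0 · PE0,0: acc=42; fwd→42 fwd↓7
  step 1 · PE0,0: acc=36; fwd→36 fwd↓6
  step 2 · PE0,0: acc=0; fwd→0 fwd↓0
  step 3 · PE0,0: acc=0; fwd→0 fwd↓0
  step 4 · PE0,0: acc=0; fwd→0 fwd↓0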